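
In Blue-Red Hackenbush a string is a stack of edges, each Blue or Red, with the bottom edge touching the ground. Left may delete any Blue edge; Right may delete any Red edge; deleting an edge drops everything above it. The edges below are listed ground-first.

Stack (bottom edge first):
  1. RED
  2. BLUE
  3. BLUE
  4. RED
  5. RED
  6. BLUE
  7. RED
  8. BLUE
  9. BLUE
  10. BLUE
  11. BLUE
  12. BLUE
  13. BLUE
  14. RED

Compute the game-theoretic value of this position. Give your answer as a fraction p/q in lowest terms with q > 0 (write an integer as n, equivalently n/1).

R: Left {  }, Right { 0 } => simplest -1
RB: Left { -1 }, Right { 0 } => simplest -1/2
RBB: Left { -1,-1/2 }, Right { 0 } => simplest -1/4
RBBR: Left { -1,-1/2 }, Right { -1/4,0 } => simplest -3/8
RBBRR: Left { -1,-1/2 }, Right { -3/8,-1/4,0 } => simplest -7/16
RBBRRB: Left { -1,-1/2,-7/16 }, Right { -3/8,-1/4,0 } => simplest -13/32
RBBRRBR: Left { -1,-1/2,-7/16 }, Right { -13/32,-3/8,-1/4,0 } => simplest -27/64
RBBRRBRB: Left { -1,-1/2,-7/16,-27/64 }, Right { -13/32,-3/8,-1/4,0 } => simplest -53/128
RBBRRBRBB: Left { -1,-1/2,-7/16,-27/64,-53/128 }, Right { -13/32,-3/8,-1/4,0 } => simplest -105/256
RBBRRBRBBB: Left { -1,-1/2,-7/16,-27/64,-53/128,-105/256 }, Right { -13/32,-3/8,-1/4,0 } => simplest -209/512
RBBRRBRBBBB: Left { -1,-1/2,-7/16,-27/64,-53/128,-105/256,-209/512 }, Right { -13/32,-3/8,-1/4,0 } => simplest -417/1024
RBBRRBRBBBBB: Left { -1,-1/2,-7/16,-27/64,-53/128,-105/256,-209/512,-417/1024 }, Right { -13/32,-3/8,-1/4,0 } => simplest -833/2048
RBBRRBRBBBBBB: Left { -1,-1/2,-7/16,-27/64,-53/128,-105/256,-209/512,-417/1024,-833/2048 }, Right { -13/32,-3/8,-1/4,0 } => simplest -1665/4096
RBBRRBRBBBBBBR: Left { -1,-1/2,-7/16,-27/64,-53/128,-105/256,-209/512,-417/1024,-833/2048 }, Right { -1665/4096,-13/32,-3/8,-1/4,0 } => simplest -3331/8192

-3331/8192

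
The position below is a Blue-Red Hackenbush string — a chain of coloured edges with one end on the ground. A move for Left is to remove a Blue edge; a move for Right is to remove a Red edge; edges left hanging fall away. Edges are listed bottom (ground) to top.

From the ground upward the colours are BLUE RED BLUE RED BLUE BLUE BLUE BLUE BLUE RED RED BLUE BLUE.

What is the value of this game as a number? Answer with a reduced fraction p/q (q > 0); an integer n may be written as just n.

G(B) = { 0 |  } -> 1
G(BR) = { 0 | 1 } -> 1/2
G(BRB) = { 0,1/2 | 1 } -> 3/4
G(BRBR) = { 0,1/2 | 3/4,1 } -> 5/8
G(BRBRB) = { 0,1/2,5/8 | 3/4,1 } -> 11/16
G(BRBRBB) = { 0,1/2,5/8,11/16 | 3/4,1 } -> 23/32
G(BRBRBBB) = { 0,1/2,5/8,11/16,23/32 | 3/4,1 } -> 47/64
G(BRBRBBBB) = { 0,1/2,5/8,11/16,23/32,47/64 | 3/4,1 } -> 95/128
G(BRBRBBBBB) = { 0,1/2,5/8,11/16,23/32,47/64,95/128 | 3/4,1 } -> 191/256
G(BRBRBBBBBR) = { 0,1/2,5/8,11/16,23/32,47/64,95/128 | 191/256,3/4,1 } -> 381/512
G(BRBRBBBBBRR) = { 0,1/2,5/8,11/16,23/32,47/64,95/128 | 381/512,191/256,3/4,1 } -> 761/1024
G(BRBRBBBBBRRB) = { 0,1/2,5/8,11/16,23/32,47/64,95/128,761/1024 | 381/512,191/256,3/4,1 } -> 1523/2048
G(BRBRBBBBBRRBB) = { 0,1/2,5/8,11/16,23/32,47/64,95/128,761/1024,1523/2048 | 381/512,191/256,3/4,1 } -> 3047/4096

3047/4096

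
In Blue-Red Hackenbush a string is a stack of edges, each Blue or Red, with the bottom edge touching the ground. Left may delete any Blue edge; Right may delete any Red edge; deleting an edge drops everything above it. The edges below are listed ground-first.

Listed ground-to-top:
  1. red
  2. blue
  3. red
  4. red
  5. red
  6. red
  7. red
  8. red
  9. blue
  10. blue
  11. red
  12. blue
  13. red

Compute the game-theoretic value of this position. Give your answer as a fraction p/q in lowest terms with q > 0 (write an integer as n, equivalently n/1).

r: Left {  }, Right { 0 } = simplest -1
rb: Left { -1 }, Right { 0 } = simplest -1/2
rbr: Left { -1 }, Right { -1/2 0 } = simplest -3/4
rbrr: Left { -1 }, Right { -3/4 -1/2 0 } = simplest -7/8
rbrrr: Left { -1 }, Right { -7/8 -3/4 -1/2 0 } = simplest -15/16
rbrrrr: Left { -1 }, Right { -15/16 -7/8 -3/4 -1/2 0 } = simplest -31/32
rbrrrrr: Left { -1 }, Right { -31/32 -15/16 -7/8 -3/4 -1/2 0 } = simplest -63/64
rbrrrrrr: Left { -1 }, Right { -63/64 -31/32 -15/16 -7/8 -3/4 -1/2 0 } = simplest -127/128
rbrrrrrrb: Left { -1 -127/128 }, Right { -63/64 -31/32 -15/16 -7/8 -3/4 -1/2 0 } = simplest -253/256
rbrrrrrrbb: Left { -1 -127/128 -253/256 }, Right { -63/64 -31/32 -15/16 -7/8 -3/4 -1/2 0 } = simplest -505/512
rbrrrrrrbbr: Left { -1 -127/128 -253/256 }, Right { -505/512 -63/64 -31/32 -15/16 -7/8 -3/4 -1/2 0 } = simplest -1011/1024
rbrrrrrrbbrb: Left { -1 -127/128 -253/256 -1011/1024 }, Right { -505/512 -63/64 -31/32 -15/16 -7/8 -3/4 -1/2 0 } = simplest -2021/2048
rbrrrrrrbbrbr: Left { -1 -127/128 -253/256 -1011/1024 }, Right { -2021/2048 -505/512 -63/64 -31/32 -15/16 -7/8 -3/4 -1/2 0 } = simplest -4043/4096

-4043/4096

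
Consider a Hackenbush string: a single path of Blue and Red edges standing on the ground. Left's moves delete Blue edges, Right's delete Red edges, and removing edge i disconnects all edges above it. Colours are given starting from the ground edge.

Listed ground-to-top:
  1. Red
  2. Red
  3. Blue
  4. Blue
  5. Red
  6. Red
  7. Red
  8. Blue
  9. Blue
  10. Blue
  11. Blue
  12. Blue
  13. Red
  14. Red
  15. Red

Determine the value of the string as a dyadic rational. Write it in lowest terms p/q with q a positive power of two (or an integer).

-11791/8192

Recurse on prefixes of the 15-edge string Red Red Blue Blue Red Red Red Blue Blue Blue Blue Blue Red Red Red:
edge 1 of 15 (Red): { none | 0 } — -1
edge 2 of 15 (Red): { none | -1 0 } — -2
edge 3 of 15 (Blue): { -2 | -1 0 } — -3/2
edge 4 of 15 (Blue): { -2 -3/2 | -1 0 } — -5/4
edge 5 of 15 (Red): { -2 -3/2 | -5/4 -1 0 } — -11/8
edge 6 of 15 (Red): { -2 -3/2 | -11/8 -5/4 -1 0 } — -23/16
edge 7 of 15 (Red): { -2 -3/2 | -23/16 -11/8 -5/4 -1 0 } — -47/32
edge 8 of 15 (Blue): { -2 -3/2 -47/32 | -23/16 -11/8 -5/4 -1 0 } — -93/64
edge 9 of 15 (Blue): { -2 -3/2 -47/32 -93/64 | -23/16 -11/8 -5/4 -1 0 } — -185/128
edge 10 of 15 (Blue): { -2 -3/2 -47/32 -93/64 -185/128 | -23/16 -11/8 -5/4 -1 0 } — -369/256
edge 11 of 15 (Blue): { -2 -3/2 -47/32 -93/64 -185/128 -369/256 | -23/16 -11/8 -5/4 -1 0 } — -737/512
edge 12 of 15 (Blue): { -2 -3/2 -47/32 -93/64 -185/128 -369/256 -737/512 | -23/16 -11/8 -5/4 -1 0 } — -1473/1024
edge 13 of 15 (Red): { -2 -3/2 -47/32 -93/64 -185/128 -369/256 -737/512 | -1473/1024 -23/16 -11/8 -5/4 -1 0 } — -2947/2048
edge 14 of 15 (Red): { -2 -3/2 -47/32 -93/64 -185/128 -369/256 -737/512 | -2947/2048 -1473/1024 -23/16 -11/8 -5/4 -1 0 } — -5895/4096
edge 15 of 15 (Red): { -2 -3/2 -47/32 -93/64 -185/128 -369/256 -737/512 | -5895/4096 -2947/2048 -1473/1024 -23/16 -11/8 -5/4 -1 0 } — -11791/8192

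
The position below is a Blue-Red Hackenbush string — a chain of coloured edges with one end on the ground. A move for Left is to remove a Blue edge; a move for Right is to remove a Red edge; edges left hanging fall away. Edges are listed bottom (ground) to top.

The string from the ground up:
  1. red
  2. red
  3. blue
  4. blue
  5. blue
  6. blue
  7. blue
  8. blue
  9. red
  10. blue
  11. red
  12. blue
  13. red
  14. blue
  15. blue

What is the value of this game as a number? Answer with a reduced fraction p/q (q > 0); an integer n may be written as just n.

-8361/8192

1 of 15 · r · max L −∞ · min R 0 → -1
2 of 15 · rr · max L −∞ · min R -1 → -2
3 of 15 · rrb · max L -2 · min R -1 → -3/2
4 of 15 · rrbb · max L -3/2 · min R -1 → -5/4
5 of 15 · rrbbb · max L -5/4 · min R -1 → -9/8
6 of 15 · rrbbbb · max L -9/8 · min R -1 → -17/16
7 of 15 · rrbbbbb · max L -17/16 · min R -1 → -33/32
8 of 15 · rrbbbbbb · max L -33/32 · min R -1 → -65/64
9 of 15 · rrbbbbbbr · max L -33/32 · min R -65/64 → -131/128
10 of 15 · rrbbbbbbrb · max L -131/128 · min R -65/64 → -261/256
11 of 15 · rrbbbbbbrbr · max L -131/128 · min R -261/256 → -523/512
12 of 15 · rrbbbbbbrbrb · max L -523/512 · min R -261/256 → -1045/1024
13 of 15 · rrbbbbbbrbrbr · max L -523/512 · min R -1045/1024 → -2091/2048
14 of 15 · rrbbbbbbrbrbrb · max L -2091/2048 · min R -1045/1024 → -4181/4096
15 of 15 · rrbbbbbbrbrbrbb · max L -4181/4096 · min R -1045/1024 → -8361/8192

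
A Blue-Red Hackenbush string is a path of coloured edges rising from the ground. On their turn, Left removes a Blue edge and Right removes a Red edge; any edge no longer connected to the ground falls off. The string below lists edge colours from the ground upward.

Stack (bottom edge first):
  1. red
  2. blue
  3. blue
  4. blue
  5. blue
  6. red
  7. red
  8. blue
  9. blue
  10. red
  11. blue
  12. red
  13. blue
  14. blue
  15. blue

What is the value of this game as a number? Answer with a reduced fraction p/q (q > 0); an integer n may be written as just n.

Recurse on prefixes of the 15-edge string red blue blue blue blue red red blue blue red blue red blue blue blue:
value(r) = { — | 0 } → -1
value(rb) = { -1 | 0 } → -1/2
value(rbb) = { -1 -1/2 | 0 } → -1/4
value(rbbb) = { -1 -1/2 -1/4 | 0 } → -1/8
value(rbbbb) = { -1 -1/2 -1/4 -1/8 | 0 } → -1/16
value(rbbbbr) = { -1 -1/2 -1/4 -1/8 | -1/16 0 } → -3/32
value(rbbbbrr) = { -1 -1/2 -1/4 -1/8 | -3/32 -1/16 0 } → -7/64
value(rbbbbrrb) = { -1 -1/2 -1/4 -1/8 -7/64 | -3/32 -1/16 0 } → -13/128
value(rbbbbrrbb) = { -1 -1/2 -1/4 -1/8 -7/64 -13/128 | -3/32 -1/16 0 } → -25/256
value(rbbbbrrbbr) = { -1 -1/2 -1/4 -1/8 -7/64 -13/128 | -25/256 -3/32 -1/16 0 } → -51/512
value(rbbbbrrbbrb) = { -1 -1/2 -1/4 -1/8 -7/64 -13/128 -51/512 | -25/256 -3/32 -1/16 0 } → -101/1024
value(rbbbbrrbbrbr) = { -1 -1/2 -1/4 -1/8 -7/64 -13/128 -51/512 | -101/1024 -25/256 -3/32 -1/16 0 } → -203/2048
value(rbbbbrrbbrbrb) = { -1 -1/2 -1/4 -1/8 -7/64 -13/128 -51/512 -203/2048 | -101/1024 -25/256 -3/32 -1/16 0 } → -405/4096
value(rbbbbrrbbrbrbb) = { -1 -1/2 -1/4 -1/8 -7/64 -13/128 -51/512 -203/2048 -405/4096 | -101/1024 -25/256 -3/32 -1/16 0 } → -809/8192
value(rbbbbrrbbrbrbbb) = { -1 -1/2 -1/4 -1/8 -7/64 -13/128 -51/512 -203/2048 -405/4096 -809/8192 | -101/1024 -25/256 -3/32 -1/16 0 } → -1617/16384

-1617/16384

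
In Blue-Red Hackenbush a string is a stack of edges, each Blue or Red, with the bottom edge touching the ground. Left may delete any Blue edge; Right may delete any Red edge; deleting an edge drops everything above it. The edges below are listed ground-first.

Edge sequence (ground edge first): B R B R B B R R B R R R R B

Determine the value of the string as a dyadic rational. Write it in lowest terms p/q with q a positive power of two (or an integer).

B: Left { 0 }, Right { (no moves) } = simplest 1
BR: Left { 0 }, Right { 1 } = simplest 1/2
BRB: Left { 0,1/2 }, Right { 1 } = simplest 3/4
BRBR: Left { 0,1/2 }, Right { 3/4,1 } = simplest 5/8
BRBRB: Left { 0,1/2,5/8 }, Right { 3/4,1 } = simplest 11/16
BRBRBB: Left { 0,1/2,5/8,11/16 }, Right { 3/4,1 } = simplest 23/32
BRBRBBR: Left { 0,1/2,5/8,11/16 }, Right { 23/32,3/4,1 } = simplest 45/64
BRBRBBRR: Left { 0,1/2,5/8,11/16 }, Right { 45/64,23/32,3/4,1 } = simplest 89/128
BRBRBBRRB: Left { 0,1/2,5/8,11/16,89/128 }, Right { 45/64,23/32,3/4,1 } = simplest 179/256
BRBRBBRRBR: Left { 0,1/2,5/8,11/16,89/128 }, Right { 179/256,45/64,23/32,3/4,1 } = simplest 357/512
BRBRBBRRBRR: Left { 0,1/2,5/8,11/16,89/128 }, Right { 357/512,179/256,45/64,23/32,3/4,1 } = simplest 713/1024
BRBRBBRRBRRR: Left { 0,1/2,5/8,11/16,89/128 }, Right { 713/1024,357/512,179/256,45/64,23/32,3/4,1 } = simplest 1425/2048
BRBRBBRRBRRRR: Left { 0,1/2,5/8,11/16,89/128 }, Right { 1425/2048,713/1024,357/512,179/256,45/64,23/32,3/4,1 } = simplest 2849/4096
BRBRBBRRBRRRRB: Left { 0,1/2,5/8,11/16,89/128,2849/4096 }, Right { 1425/2048,713/1024,357/512,179/256,45/64,23/32,3/4,1 } = simplest 5699/8192

5699/8192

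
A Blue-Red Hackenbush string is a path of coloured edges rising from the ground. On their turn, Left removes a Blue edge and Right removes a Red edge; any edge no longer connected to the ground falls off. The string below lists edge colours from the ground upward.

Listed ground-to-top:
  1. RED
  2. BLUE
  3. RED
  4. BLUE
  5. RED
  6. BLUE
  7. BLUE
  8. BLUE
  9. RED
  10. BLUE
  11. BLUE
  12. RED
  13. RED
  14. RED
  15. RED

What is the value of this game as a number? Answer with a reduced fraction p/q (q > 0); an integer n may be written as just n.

Recurse on prefixes of the 15-edge string RED BLUE RED BLUE RED BLUE BLUE BLUE RED BLUE BLUE RED RED RED RED:
step 1: add RED to get R; options L={ — } R={ 0 } ⇒ -1
step 2: add BLUE to get RB; options L={ -1 } R={ 0 } ⇒ -1/2
step 3: add RED to get RBR; options L={ -1 } R={ -1/2,0 } ⇒ -3/4
step 4: add BLUE to get RBRB; options L={ -1,-3/4 } R={ -1/2,0 } ⇒ -5/8
step 5: add RED to get RBRBR; options L={ -1,-3/4 } R={ -5/8,-1/2,0 } ⇒ -11/16
step 6: add BLUE to get RBRBRB; options L={ -1,-3/4,-11/16 } R={ -5/8,-1/2,0 } ⇒ -21/32
step 7: add BLUE to get RBRBRBB; options L={ -1,-3/4,-11/16,-21/32 } R={ -5/8,-1/2,0 } ⇒ -41/64
step 8: add BLUE to get RBRBRBBB; options L={ -1,-3/4,-11/16,-21/32,-41/64 } R={ -5/8,-1/2,0 } ⇒ -81/128
step 9: add RED to get RBRBRBBBR; options L={ -1,-3/4,-11/16,-21/32,-41/64 } R={ -81/128,-5/8,-1/2,0 } ⇒ -163/256
step 10: add BLUE to get RBRBRBBBRB; options L={ -1,-3/4,-11/16,-21/32,-41/64,-163/256 } R={ -81/128,-5/8,-1/2,0 } ⇒ -325/512
step 11: add BLUE to get RBRBRBBBRBB; options L={ -1,-3/4,-11/16,-21/32,-41/64,-163/256,-325/512 } R={ -81/128,-5/8,-1/2,0 } ⇒ -649/1024
step 12: add RED to get RBRBRBBBRBBR; options L={ -1,-3/4,-11/16,-21/32,-41/64,-163/256,-325/512 } R={ -649/1024,-81/128,-5/8,-1/2,0 } ⇒ -1299/2048
step 13: add RED to get RBRBRBBBRBBRR; options L={ -1,-3/4,-11/16,-21/32,-41/64,-163/256,-325/512 } R={ -1299/2048,-649/1024,-81/128,-5/8,-1/2,0 } ⇒ -2599/4096
step 14: add RED to get RBRBRBBBRBBRRR; options L={ -1,-3/4,-11/16,-21/32,-41/64,-163/256,-325/512 } R={ -2599/4096,-1299/2048,-649/1024,-81/128,-5/8,-1/2,0 } ⇒ -5199/8192
step 15: add RED to get RBRBRBBBRBBRRRR; options L={ -1,-3/4,-11/16,-21/32,-41/64,-163/256,-325/512 } R={ -5199/8192,-2599/4096,-1299/2048,-649/1024,-81/128,-5/8,-1/2,0 } ⇒ -10399/16384

-10399/16384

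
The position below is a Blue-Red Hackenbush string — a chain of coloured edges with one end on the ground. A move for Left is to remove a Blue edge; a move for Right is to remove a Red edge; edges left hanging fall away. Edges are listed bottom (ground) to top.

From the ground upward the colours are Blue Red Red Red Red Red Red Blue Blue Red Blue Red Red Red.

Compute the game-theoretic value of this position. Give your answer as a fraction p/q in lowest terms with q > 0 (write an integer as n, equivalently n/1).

209/8192

1 of 14 · B · max L 0 · min R +∞ -> 1
2 of 14 · BR · max L 0 · min R 1 -> 1/2
3 of 14 · BRR · max L 0 · min R 1/2 -> 1/4
4 of 14 · BRRR · max L 0 · min R 1/4 -> 1/8
5 of 14 · BRRRR · max L 0 · min R 1/8 -> 1/16
6 of 14 · BRRRRR · max L 0 · min R 1/16 -> 1/32
7 of 14 · BRRRRRR · max L 0 · min R 1/32 -> 1/64
8 of 14 · BRRRRRRB · max L 1/64 · min R 1/32 -> 3/128
9 of 14 · BRRRRRRBB · max L 3/128 · min R 1/32 -> 7/256
10 of 14 · BRRRRRRBBR · max L 3/128 · min R 7/256 -> 13/512
11 of 14 · BRRRRRRBBRB · max L 13/512 · min R 7/256 -> 27/1024
12 of 14 · BRRRRRRBBRBR · max L 13/512 · min R 27/1024 -> 53/2048
13 of 14 · BRRRRRRBBRBRR · max L 13/512 · min R 53/2048 -> 105/4096
14 of 14 · BRRRRRRBBRBRRR · max L 13/512 · min R 105/4096 -> 209/8192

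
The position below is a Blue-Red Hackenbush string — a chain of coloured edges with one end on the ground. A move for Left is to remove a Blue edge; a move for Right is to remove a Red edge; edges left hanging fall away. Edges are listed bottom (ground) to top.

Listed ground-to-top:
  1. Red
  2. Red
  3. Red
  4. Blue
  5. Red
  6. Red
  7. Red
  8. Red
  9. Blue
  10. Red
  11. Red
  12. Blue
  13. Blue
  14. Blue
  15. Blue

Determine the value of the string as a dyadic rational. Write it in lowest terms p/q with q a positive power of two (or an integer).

-12129/4096

R: Left { none }, Right { 0 } -> simplest -1
RR: Left { none }, Right { -1, 0 } -> simplest -2
RRR: Left { none }, Right { -2, -1, 0 } -> simplest -3
RRRB: Left { -3 }, Right { -2, -1, 0 } -> simplest -5/2
RRRBR: Left { -3 }, Right { -5/2, -2, -1, 0 } -> simplest -11/4
RRRBRR: Left { -3 }, Right { -11/4, -5/2, -2, -1, 0 } -> simplest -23/8
RRRBRRR: Left { -3 }, Right { -23/8, -11/4, -5/2, -2, -1, 0 } -> simplest -47/16
RRRBRRRR: Left { -3 }, Right { -47/16, -23/8, -11/4, -5/2, -2, -1, 0 } -> simplest -95/32
RRRBRRRRB: Left { -3, -95/32 }, Right { -47/16, -23/8, -11/4, -5/2, -2, -1, 0 } -> simplest -189/64
RRRBRRRRBR: Left { -3, -95/32 }, Right { -189/64, -47/16, -23/8, -11/4, -5/2, -2, -1, 0 } -> simplest -379/128
RRRBRRRRBRR: Left { -3, -95/32 }, Right { -379/128, -189/64, -47/16, -23/8, -11/4, -5/2, -2, -1, 0 } -> simplest -759/256
RRRBRRRRBRRB: Left { -3, -95/32, -759/256 }, Right { -379/128, -189/64, -47/16, -23/8, -11/4, -5/2, -2, -1, 0 } -> simplest -1517/512
RRRBRRRRBRRBB: Left { -3, -95/32, -759/256, -1517/512 }, Right { -379/128, -189/64, -47/16, -23/8, -11/4, -5/2, -2, -1, 0 } -> simplest -3033/1024
RRRBRRRRBRRBBB: Left { -3, -95/32, -759/256, -1517/512, -3033/1024 }, Right { -379/128, -189/64, -47/16, -23/8, -11/4, -5/2, -2, -1, 0 } -> simplest -6065/2048
RRRBRRRRBRRBBBB: Left { -3, -95/32, -759/256, -1517/512, -3033/1024, -6065/2048 }, Right { -379/128, -189/64, -47/16, -23/8, -11/4, -5/2, -2, -1, 0 } -> simplest -12129/4096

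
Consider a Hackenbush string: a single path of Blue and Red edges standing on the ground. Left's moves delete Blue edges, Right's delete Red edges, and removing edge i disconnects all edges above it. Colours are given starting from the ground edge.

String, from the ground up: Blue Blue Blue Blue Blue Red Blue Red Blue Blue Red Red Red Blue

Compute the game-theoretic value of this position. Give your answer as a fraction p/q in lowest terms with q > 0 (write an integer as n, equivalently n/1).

Recurse on prefixes of the 14-edge string Blue Blue Blue Blue Blue Red Blue Red Blue Blue Red Red Red Blue:
g_1 [B]  L=[0]  R=[·]  — 1
g_2 [BB]  L=[0, 1]  R=[·]  — 2
g_3 [BBB]  L=[0, 1, 2]  R=[·]  — 3
g_4 [BBBB]  L=[0, 1, 2, 3]  R=[·]  — 4
g_5 [BBBBB]  L=[0, 1, 2, 3, 4]  R=[·]  — 5
g_6 [BBBBBR]  L=[0, 1, 2, 3, 4]  R=[5]  — 9/2
g_7 [BBBBBRB]  L=[0, 1, 2, 3, 4, 9/2]  R=[5]  — 19/4
g_8 [BBBBBRBR]  L=[0, 1, 2, 3, 4, 9/2]  R=[19/4, 5]  — 37/8
g_9 [BBBBBRBRB]  L=[0, 1, 2, 3, 4, 9/2, 37/8]  R=[19/4, 5]  — 75/16
g_10 [BBBBBRBRBB]  L=[0, 1, 2, 3, 4, 9/2, 37/8, 75/16]  R=[19/4, 5]  — 151/32
g_11 [BBBBBRBRBBR]  L=[0, 1, 2, 3, 4, 9/2, 37/8, 75/16]  R=[151/32, 19/4, 5]  — 301/64
g_12 [BBBBBRBRBBRR]  L=[0, 1, 2, 3, 4, 9/2, 37/8, 75/16]  R=[301/64, 151/32, 19/4, 5]  — 601/128
g_13 [BBBBBRBRBBRRR]  L=[0, 1, 2, 3, 4, 9/2, 37/8, 75/16]  R=[601/128, 301/64, 151/32, 19/4, 5]  — 1201/256
g_14 [BBBBBRBRBBRRRB]  L=[0, 1, 2, 3, 4, 9/2, 37/8, 75/16, 1201/256]  R=[601/128, 301/64, 151/32, 19/4, 5]  — 2403/512

2403/512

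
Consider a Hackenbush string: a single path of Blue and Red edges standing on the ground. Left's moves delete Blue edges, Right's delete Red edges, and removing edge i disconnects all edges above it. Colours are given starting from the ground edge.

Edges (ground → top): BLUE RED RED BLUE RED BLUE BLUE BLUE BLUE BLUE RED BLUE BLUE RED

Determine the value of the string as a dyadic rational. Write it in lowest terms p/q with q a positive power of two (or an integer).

3053/8192

1 of 14 · B · max L 0 · min R +∞ = 1
2 of 14 · BR · max L 0 · min R 1 = 1/2
3 of 14 · BRR · max L 0 · min R 1/2 = 1/4
4 of 14 · BRRB · max L 1/4 · min R 1/2 = 3/8
5 of 14 · BRRBR · max L 1/4 · min R 3/8 = 5/16
6 of 14 · BRRBRB · max L 5/16 · min R 3/8 = 11/32
7 of 14 · BRRBRBB · max L 11/32 · min R 3/8 = 23/64
8 of 14 · BRRBRBBB · max L 23/64 · min R 3/8 = 47/128
9 of 14 · BRRBRBBBB · max L 47/128 · min R 3/8 = 95/256
10 of 14 · BRRBRBBBBB · max L 95/256 · min R 3/8 = 191/512
11 of 14 · BRRBRBBBBBR · max L 95/256 · min R 191/512 = 381/1024
12 of 14 · BRRBRBBBBBRB · max L 381/1024 · min R 191/512 = 763/2048
13 of 14 · BRRBRBBBBBRBB · max L 763/2048 · min R 191/512 = 1527/4096
14 of 14 · BRRBRBBBBBRBBR · max L 763/2048 · min R 1527/4096 = 3053/8192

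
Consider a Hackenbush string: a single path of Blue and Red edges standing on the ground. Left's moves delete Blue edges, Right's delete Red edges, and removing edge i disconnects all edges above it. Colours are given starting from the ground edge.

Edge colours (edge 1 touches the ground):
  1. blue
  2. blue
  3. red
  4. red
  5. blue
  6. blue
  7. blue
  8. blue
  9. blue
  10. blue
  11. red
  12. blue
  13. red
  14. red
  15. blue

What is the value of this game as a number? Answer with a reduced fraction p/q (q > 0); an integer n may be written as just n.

Build value(s[:k]) for k = 1..15, string s = blue blue red red blue blue blue blue blue blue red blue red red blue.
1 of 15 · b · max L 0 · min R +∞ => 1
2 of 15 · bb · max L 1 · min R +∞ => 2
3 of 15 · bbr · max L 1 · min R 2 => 3/2
4 of 15 · bbrr · max L 1 · min R 3/2 => 5/4
5 of 15 · bbrrb · max L 5/4 · min R 3/2 => 11/8
6 of 15 · bbrrbb · max L 11/8 · min R 3/2 => 23/16
7 of 15 · bbrrbbb · max L 23/16 · min R 3/2 => 47/32
8 of 15 · bbrrbbbb · max L 47/32 · min R 3/2 => 95/64
9 of 15 · bbrrbbbbb · max L 95/64 · min R 3/2 => 191/128
10 of 15 · bbrrbbbbbb · max L 191/128 · min R 3/2 => 383/256
11 of 15 · bbrrbbbbbbr · max L 191/128 · min R 383/256 => 765/512
12 of 15 · bbrrbbbbbbrb · max L 765/512 · min R 383/256 => 1531/1024
13 of 15 · bbrrbbbbbbrbr · max L 765/512 · min R 1531/1024 => 3061/2048
14 of 15 · bbrrbbbbbbrbrr · max L 765/512 · min R 3061/2048 => 6121/4096
15 of 15 · bbrrbbbbbbrbrrb · max L 6121/4096 · min R 3061/2048 => 12243/8192

12243/8192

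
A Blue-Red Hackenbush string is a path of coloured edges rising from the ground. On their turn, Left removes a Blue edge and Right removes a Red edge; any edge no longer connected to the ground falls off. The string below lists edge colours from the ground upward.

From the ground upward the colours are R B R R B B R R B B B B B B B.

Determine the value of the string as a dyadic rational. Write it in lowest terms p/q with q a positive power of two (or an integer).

g(R) = { · | 0 } = -1
g(RB) = { -1 | 0 } = -1/2
g(RBR) = { -1 | -1/2, 0 } = -3/4
g(RBRR) = { -1 | -3/4, -1/2, 0 } = -7/8
g(RBRRB) = { -1, -7/8 | -3/4, -1/2, 0 } = -13/16
g(RBRRBB) = { -1, -7/8, -13/16 | -3/4, -1/2, 0 } = -25/32
g(RBRRBBR) = { -1, -7/8, -13/16 | -25/32, -3/4, -1/2, 0 } = -51/64
g(RBRRBBRR) = { -1, -7/8, -13/16 | -51/64, -25/32, -3/4, -1/2, 0 } = -103/128
g(RBRRBBRRB) = { -1, -7/8, -13/16, -103/128 | -51/64, -25/32, -3/4, -1/2, 0 } = -205/256
g(RBRRBBRRBB) = { -1, -7/8, -13/16, -103/128, -205/256 | -51/64, -25/32, -3/4, -1/2, 0 } = -409/512
g(RBRRBBRRBBB) = { -1, -7/8, -13/16, -103/128, -205/256, -409/512 | -51/64, -25/32, -3/4, -1/2, 0 } = -817/1024
g(RBRRBBRRBBBB) = { -1, -7/8, -13/16, -103/128, -205/256, -409/512, -817/1024 | -51/64, -25/32, -3/4, -1/2, 0 } = -1633/2048
g(RBRRBBRRBBBBB) = { -1, -7/8, -13/16, -103/128, -205/256, -409/512, -817/1024, -1633/2048 | -51/64, -25/32, -3/4, -1/2, 0 } = -3265/4096
g(RBRRBBRRBBBBBB) = { -1, -7/8, -13/16, -103/128, -205/256, -409/512, -817/1024, -1633/2048, -3265/4096 | -51/64, -25/32, -3/4, -1/2, 0 } = -6529/8192
g(RBRRBBRRBBBBBBB) = { -1, -7/8, -13/16, -103/128, -205/256, -409/512, -817/1024, -1633/2048, -3265/4096, -6529/8192 | -51/64, -25/32, -3/4, -1/2, 0 } = -13057/16384

-13057/16384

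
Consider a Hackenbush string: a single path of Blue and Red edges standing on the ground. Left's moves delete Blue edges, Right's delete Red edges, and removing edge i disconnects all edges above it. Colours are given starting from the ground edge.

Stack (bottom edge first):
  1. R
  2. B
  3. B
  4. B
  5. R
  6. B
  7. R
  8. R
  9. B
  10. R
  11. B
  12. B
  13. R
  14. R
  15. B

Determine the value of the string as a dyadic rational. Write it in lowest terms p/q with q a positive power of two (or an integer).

Build value(s[:k]) for k = 1..15, string s = R B B B R B R R B R B B R R B.
R: Left { — }, Right { 0 } ⇒ simplest -1
RB: Left { -1 }, Right { 0 } ⇒ simplest -1/2
RBB: Left { -1; -1/2 }, Right { 0 } ⇒ simplest -1/4
RBBB: Left { -1; -1/2; -1/4 }, Right { 0 } ⇒ simplest -1/8
RBBBR: Left { -1; -1/2; -1/4 }, Right { -1/8; 0 } ⇒ simplest -3/16
RBBBRB: Left { -1; -1/2; -1/4; -3/16 }, Right { -1/8; 0 } ⇒ simplest -5/32
RBBBRBR: Left { -1; -1/2; -1/4; -3/16 }, Right { -5/32; -1/8; 0 } ⇒ simplest -11/64
RBBBRBRR: Left { -1; -1/2; -1/4; -3/16 }, Right { -11/64; -5/32; -1/8; 0 } ⇒ simplest -23/128
RBBBRBRRB: Left { -1; -1/2; -1/4; -3/16; -23/128 }, Right { -11/64; -5/32; -1/8; 0 } ⇒ simplest -45/256
RBBBRBRRBR: Left { -1; -1/2; -1/4; -3/16; -23/128 }, Right { -45/256; -11/64; -5/32; -1/8; 0 } ⇒ simplest -91/512
RBBBRBRRBRB: Left { -1; -1/2; -1/4; -3/16; -23/128; -91/512 }, Right { -45/256; -11/64; -5/32; -1/8; 0 } ⇒ simplest -181/1024
RBBBRBRRBRBB: Left { -1; -1/2; -1/4; -3/16; -23/128; -91/512; -181/1024 }, Right { -45/256; -11/64; -5/32; -1/8; 0 } ⇒ simplest -361/2048
RBBBRBRRBRBBR: Left { -1; -1/2; -1/4; -3/16; -23/128; -91/512; -181/1024 }, Right { -361/2048; -45/256; -11/64; -5/32; -1/8; 0 } ⇒ simplest -723/4096
RBBBRBRRBRBBRR: Left { -1; -1/2; -1/4; -3/16; -23/128; -91/512; -181/1024 }, Right { -723/4096; -361/2048; -45/256; -11/64; -5/32; -1/8; 0 } ⇒ simplest -1447/8192
RBBBRBRRBRBBRRB: Left { -1; -1/2; -1/4; -3/16; -23/128; -91/512; -181/1024; -1447/8192 }, Right { -723/4096; -361/2048; -45/256; -11/64; -5/32; -1/8; 0 } ⇒ simplest -2893/16384

-2893/16384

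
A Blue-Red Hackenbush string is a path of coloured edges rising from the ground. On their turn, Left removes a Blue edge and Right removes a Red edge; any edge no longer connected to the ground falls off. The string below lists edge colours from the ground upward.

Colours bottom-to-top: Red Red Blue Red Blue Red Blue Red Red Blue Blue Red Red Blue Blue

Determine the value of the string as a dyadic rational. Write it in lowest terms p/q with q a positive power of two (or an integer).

1 of 15 · R · max L −∞ · min R 0 — -1
2 of 15 · RR · max L −∞ · min R -1 — -2
3 of 15 · RRB · max L -2 · min R -1 — -3/2
4 of 15 · RRBR · max L -2 · min R -3/2 — -7/4
5 of 15 · RRBRB · max L -7/4 · min R -3/2 — -13/8
6 of 15 · RRBRBR · max L -7/4 · min R -13/8 — -27/16
7 of 15 · RRBRBRB · max L -27/16 · min R -13/8 — -53/32
8 of 15 · RRBRBRBR · max L -27/16 · min R -53/32 — -107/64
9 of 15 · RRBRBRBRR · max L -27/16 · min R -107/64 — -215/128
10 of 15 · RRBRBRBRRB · max L -215/128 · min R -107/64 — -429/256
11 of 15 · RRBRBRBRRBB · max L -429/256 · min R -107/64 — -857/512
12 of 15 · RRBRBRBRRBBR · max L -429/256 · min R -857/512 — -1715/1024
13 of 15 · RRBRBRBRRBBRR · max L -429/256 · min R -1715/1024 — -3431/2048
14 of 15 · RRBRBRBRRBBRRB · max L -3431/2048 · min R -1715/1024 — -6861/4096
15 of 15 · RRBRBRBRRBBRRBB · max L -6861/4096 · min R -1715/1024 — -13721/8192

-13721/8192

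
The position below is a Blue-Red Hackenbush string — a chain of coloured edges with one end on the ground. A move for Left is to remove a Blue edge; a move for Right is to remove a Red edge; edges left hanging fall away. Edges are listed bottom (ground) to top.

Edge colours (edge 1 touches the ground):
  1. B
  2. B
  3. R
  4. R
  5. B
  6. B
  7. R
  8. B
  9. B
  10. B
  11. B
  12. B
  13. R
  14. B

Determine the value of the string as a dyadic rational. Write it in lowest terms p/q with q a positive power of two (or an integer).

5883/4096

Recurse on prefixes of the 14-edge string B B R R B B R B B B B B R B:
B: Left { 0 }, Right { — } -> simplest 1
BB: Left { 0,1 }, Right { — } -> simplest 2
BBR: Left { 0,1 }, Right { 2 } -> simplest 3/2
BBRR: Left { 0,1 }, Right { 3/2,2 } -> simplest 5/4
BBRRB: Left { 0,1,5/4 }, Right { 3/2,2 } -> simplest 11/8
BBRRBB: Left { 0,1,5/4,11/8 }, Right { 3/2,2 } -> simplest 23/16
BBRRBBR: Left { 0,1,5/4,11/8 }, Right { 23/16,3/2,2 } -> simplest 45/32
BBRRBBRB: Left { 0,1,5/4,11/8,45/32 }, Right { 23/16,3/2,2 } -> simplest 91/64
BBRRBBRBB: Left { 0,1,5/4,11/8,45/32,91/64 }, Right { 23/16,3/2,2 } -> simplest 183/128
BBRRBBRBBB: Left { 0,1,5/4,11/8,45/32,91/64,183/128 }, Right { 23/16,3/2,2 } -> simplest 367/256
BBRRBBRBBBB: Left { 0,1,5/4,11/8,45/32,91/64,183/128,367/256 }, Right { 23/16,3/2,2 } -> simplest 735/512
BBRRBBRBBBBB: Left { 0,1,5/4,11/8,45/32,91/64,183/128,367/256,735/512 }, Right { 23/16,3/2,2 } -> simplest 1471/1024
BBRRBBRBBBBBR: Left { 0,1,5/4,11/8,45/32,91/64,183/128,367/256,735/512 }, Right { 1471/1024,23/16,3/2,2 } -> simplest 2941/2048
BBRRBBRBBBBBRB: Left { 0,1,5/4,11/8,45/32,91/64,183/128,367/256,735/512,2941/2048 }, Right { 1471/1024,23/16,3/2,2 } -> simplest 5883/4096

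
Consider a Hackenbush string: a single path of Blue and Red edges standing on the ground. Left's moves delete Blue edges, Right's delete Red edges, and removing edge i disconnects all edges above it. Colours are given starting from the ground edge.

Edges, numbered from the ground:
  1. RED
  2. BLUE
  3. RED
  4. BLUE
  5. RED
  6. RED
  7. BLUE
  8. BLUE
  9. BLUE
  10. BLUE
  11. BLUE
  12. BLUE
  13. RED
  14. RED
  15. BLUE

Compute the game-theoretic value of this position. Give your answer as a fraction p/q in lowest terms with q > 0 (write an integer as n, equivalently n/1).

-11277/16384

1 of 15 · R · max L −∞ · min R 0 ⇒ -1
2 of 15 · RB · max L -1 · min R 0 ⇒ -1/2
3 of 15 · RBR · max L -1 · min R -1/2 ⇒ -3/4
4 of 15 · RBRB · max L -3/4 · min R -1/2 ⇒ -5/8
5 of 15 · RBRBR · max L -3/4 · min R -5/8 ⇒ -11/16
6 of 15 · RBRBRR · max L -3/4 · min R -11/16 ⇒ -23/32
7 of 15 · RBRBRRB · max L -23/32 · min R -11/16 ⇒ -45/64
8 of 15 · RBRBRRBB · max L -45/64 · min R -11/16 ⇒ -89/128
9 of 15 · RBRBRRBBB · max L -89/128 · min R -11/16 ⇒ -177/256
10 of 15 · RBRBRRBBBB · max L -177/256 · min R -11/16 ⇒ -353/512
11 of 15 · RBRBRRBBBBB · max L -353/512 · min R -11/16 ⇒ -705/1024
12 of 15 · RBRBRRBBBBBB · max L -705/1024 · min R -11/16 ⇒ -1409/2048
13 of 15 · RBRBRRBBBBBBR · max L -705/1024 · min R -1409/2048 ⇒ -2819/4096
14 of 15 · RBRBRRBBBBBBRR · max L -705/1024 · min R -2819/4096 ⇒ -5639/8192
15 of 15 · RBRBRRBBBBBBRRB · max L -5639/8192 · min R -2819/4096 ⇒ -11277/16384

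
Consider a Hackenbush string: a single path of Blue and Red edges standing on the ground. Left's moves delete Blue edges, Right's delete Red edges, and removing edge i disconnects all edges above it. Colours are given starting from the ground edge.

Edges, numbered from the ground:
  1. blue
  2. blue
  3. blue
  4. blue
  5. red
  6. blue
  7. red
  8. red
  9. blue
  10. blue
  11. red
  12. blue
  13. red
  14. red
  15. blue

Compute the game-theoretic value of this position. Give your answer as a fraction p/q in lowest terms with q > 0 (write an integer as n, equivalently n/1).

Prefix values for blue blue blue blue red blue red red blue blue red blue red red blue via {L|R} + simplicity:
G_1 [b]  L=[0]  R=[none]  — 1
G_2 [bb]  L=[0 1]  R=[none]  — 2
G_3 [bbb]  L=[0 1 2]  R=[none]  — 3
G_4 [bbbb]  L=[0 1 2 3]  R=[none]  — 4
G_5 [bbbbr]  L=[0 1 2 3]  R=[4]  — 7/2
G_6 [bbbbrb]  L=[0 1 2 3 7/2]  R=[4]  — 15/4
G_7 [bbbbrbr]  L=[0 1 2 3 7/2]  R=[15/4 4]  — 29/8
G_8 [bbbbrbrr]  L=[0 1 2 3 7/2]  R=[29/8 15/4 4]  — 57/16
G_9 [bbbbrbrrb]  L=[0 1 2 3 7/2 57/16]  R=[29/8 15/4 4]  — 115/32
G_10 [bbbbrbrrbb]  L=[0 1 2 3 7/2 57/16 115/32]  R=[29/8 15/4 4]  — 231/64
G_11 [bbbbrbrrbbr]  L=[0 1 2 3 7/2 57/16 115/32]  R=[231/64 29/8 15/4 4]  — 461/128
G_12 [bbbbrbrrbbrb]  L=[0 1 2 3 7/2 57/16 115/32 461/128]  R=[231/64 29/8 15/4 4]  — 923/256
G_13 [bbbbrbrrbbrbr]  L=[0 1 2 3 7/2 57/16 115/32 461/128]  R=[923/256 231/64 29/8 15/4 4]  — 1845/512
G_14 [bbbbrbrrbbrbrr]  L=[0 1 2 3 7/2 57/16 115/32 461/128]  R=[1845/512 923/256 231/64 29/8 15/4 4]  — 3689/1024
G_15 [bbbbrbrrbbrbrrb]  L=[0 1 2 3 7/2 57/16 115/32 461/128 3689/1024]  R=[1845/512 923/256 231/64 29/8 15/4 4]  — 7379/2048

7379/2048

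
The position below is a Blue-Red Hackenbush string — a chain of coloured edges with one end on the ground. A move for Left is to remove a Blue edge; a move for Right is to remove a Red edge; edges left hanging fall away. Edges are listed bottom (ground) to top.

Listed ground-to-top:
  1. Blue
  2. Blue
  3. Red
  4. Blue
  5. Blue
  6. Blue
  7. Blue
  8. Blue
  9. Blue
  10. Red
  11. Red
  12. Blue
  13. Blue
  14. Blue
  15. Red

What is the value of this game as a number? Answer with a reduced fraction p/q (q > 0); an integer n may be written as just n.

Build value(s[:k]) for k = 1..15, string s = Blue Blue Red Blue Blue Blue Blue Blue Blue Red Red Blue Blue Blue Red.
1 of 15 · B · max L 0 · min R +∞ so 1
2 of 15 · BB · max L 1 · min R +∞ so 2
3 of 15 · BBR · max L 1 · min R 2 so 3/2
4 of 15 · BBRB · max L 3/2 · min R 2 so 7/4
5 of 15 · BBRBB · max L 7/4 · min R 2 so 15/8
6 of 15 · BBRBBB · max L 15/8 · min R 2 so 31/16
7 of 15 · BBRBBBB · max L 31/16 · min R 2 so 63/32
8 of 15 · BBRBBBBB · max L 63/32 · min R 2 so 127/64
9 of 15 · BBRBBBBBB · max L 127/64 · min R 2 so 255/128
10 of 15 · BBRBBBBBBR · max L 127/64 · min R 255/128 so 509/256
11 of 15 · BBRBBBBBBRR · max L 127/64 · min R 509/256 so 1017/512
12 of 15 · BBRBBBBBBRRB · max L 1017/512 · min R 509/256 so 2035/1024
13 of 15 · BBRBBBBBBRRBB · max L 2035/1024 · min R 509/256 so 4071/2048
14 of 15 · BBRBBBBBBRRBBB · max L 4071/2048 · min R 509/256 so 8143/4096
15 of 15 · BBRBBBBBBRRBBBR · max L 4071/2048 · min R 8143/4096 so 16285/8192

16285/8192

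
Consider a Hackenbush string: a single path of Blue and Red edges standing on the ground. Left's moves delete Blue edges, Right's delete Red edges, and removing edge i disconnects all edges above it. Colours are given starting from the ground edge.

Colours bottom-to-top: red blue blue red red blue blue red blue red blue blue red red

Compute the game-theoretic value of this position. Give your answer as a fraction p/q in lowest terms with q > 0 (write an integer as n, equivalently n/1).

-3239/8192

Build val(s[:k]) for k = 1..14, string s = red blue blue red red blue blue red blue red blue blue red red.
edge 1 of 14 (red): { none | 0 } => -1
edge 2 of 14 (blue): { -1 | 0 } => -1/2
edge 3 of 14 (blue): { -1, -1/2 | 0 } => -1/4
edge 4 of 14 (red): { -1, -1/2 | -1/4, 0 } => -3/8
edge 5 of 14 (red): { -1, -1/2 | -3/8, -1/4, 0 } => -7/16
edge 6 of 14 (blue): { -1, -1/2, -7/16 | -3/8, -1/4, 0 } => -13/32
edge 7 of 14 (blue): { -1, -1/2, -7/16, -13/32 | -3/8, -1/4, 0 } => -25/64
edge 8 of 14 (red): { -1, -1/2, -7/16, -13/32 | -25/64, -3/8, -1/4, 0 } => -51/128
edge 9 of 14 (blue): { -1, -1/2, -7/16, -13/32, -51/128 | -25/64, -3/8, -1/4, 0 } => -101/256
edge 10 of 14 (red): { -1, -1/2, -7/16, -13/32, -51/128 | -101/256, -25/64, -3/8, -1/4, 0 } => -203/512
edge 11 of 14 (blue): { -1, -1/2, -7/16, -13/32, -51/128, -203/512 | -101/256, -25/64, -3/8, -1/4, 0 } => -405/1024
edge 12 of 14 (blue): { -1, -1/2, -7/16, -13/32, -51/128, -203/512, -405/1024 | -101/256, -25/64, -3/8, -1/4, 0 } => -809/2048
edge 13 of 14 (red): { -1, -1/2, -7/16, -13/32, -51/128, -203/512, -405/1024 | -809/2048, -101/256, -25/64, -3/8, -1/4, 0 } => -1619/4096
edge 14 of 14 (red): { -1, -1/2, -7/16, -13/32, -51/128, -203/512, -405/1024 | -1619/4096, -809/2048, -101/256, -25/64, -3/8, -1/4, 0 } => -3239/8192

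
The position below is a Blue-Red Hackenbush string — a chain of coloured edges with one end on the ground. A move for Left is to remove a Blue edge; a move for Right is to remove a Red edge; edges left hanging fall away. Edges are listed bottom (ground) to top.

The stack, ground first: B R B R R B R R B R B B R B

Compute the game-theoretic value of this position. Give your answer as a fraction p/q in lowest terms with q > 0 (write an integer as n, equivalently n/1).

1 of 14 · B · max L 0 · min R +∞ so 1
2 of 14 · BR · max L 0 · min R 1 so 1/2
3 of 14 · BRB · max L 1/2 · min R 1 so 3/4
4 of 14 · BRBR · max L 1/2 · min R 3/4 so 5/8
5 of 14 · BRBRR · max L 1/2 · min R 5/8 so 9/16
6 of 14 · BRBRRB · max L 9/16 · min R 5/8 so 19/32
7 of 14 · BRBRRBR · max L 9/16 · min R 19/32 so 37/64
8 of 14 · BRBRRBRR · max L 9/16 · min R 37/64 so 73/128
9 of 14 · BRBRRBRRB · max L 73/128 · min R 37/64 so 147/256
10 of 14 · BRBRRBRRBR · max L 73/128 · min R 147/256 so 293/512
11 of 14 · BRBRRBRRBRB · max L 293/512 · min R 147/256 so 587/1024
12 of 14 · BRBRRBRRBRBB · max L 587/1024 · min R 147/256 so 1175/2048
13 of 14 · BRBRRBRRBRBBR · max L 587/1024 · min R 1175/2048 so 2349/4096
14 of 14 · BRBRRBRRBRBBRB · max L 2349/4096 · min R 1175/2048 so 4699/8192

4699/8192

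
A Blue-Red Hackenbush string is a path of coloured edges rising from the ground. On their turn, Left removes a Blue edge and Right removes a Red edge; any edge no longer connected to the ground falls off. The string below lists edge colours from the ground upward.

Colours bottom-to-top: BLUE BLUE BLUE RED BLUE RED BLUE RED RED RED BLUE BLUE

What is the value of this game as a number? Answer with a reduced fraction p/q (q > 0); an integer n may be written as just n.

Build v(s[:k]) for k = 1..12, string s = BLUE BLUE BLUE RED BLUE RED BLUE RED RED RED BLUE BLUE.
step 1: add BLUE to get B; options L={ 0 } R={ ∅ } -> 1
step 2: add BLUE to get BB; options L={ 0,1 } R={ ∅ } -> 2
step 3: add BLUE to get BBB; options L={ 0,1,2 } R={ ∅ } -> 3
step 4: add RED to get BBBR; options L={ 0,1,2 } R={ 3 } -> 5/2
step 5: add BLUE to get BBBRB; options L={ 0,1,2,5/2 } R={ 3 } -> 11/4
step 6: add RED to get BBBRBR; options L={ 0,1,2,5/2 } R={ 11/4,3 } -> 21/8
step 7: add BLUE to get BBBRBRB; options L={ 0,1,2,5/2,21/8 } R={ 11/4,3 } -> 43/16
step 8: add RED to get BBBRBRBR; options L={ 0,1,2,5/2,21/8 } R={ 43/16,11/4,3 } -> 85/32
step 9: add RED to get BBBRBRBRR; options L={ 0,1,2,5/2,21/8 } R={ 85/32,43/16,11/4,3 } -> 169/64
step 10: add RED to get BBBRBRBRRR; options L={ 0,1,2,5/2,21/8 } R={ 169/64,85/32,43/16,11/4,3 } -> 337/128
step 11: add BLUE to get BBBRBRBRRRB; options L={ 0,1,2,5/2,21/8,337/128 } R={ 169/64,85/32,43/16,11/4,3 } -> 675/256
step 12: add BLUE to get BBBRBRBRRRBB; options L={ 0,1,2,5/2,21/8,337/128,675/256 } R={ 169/64,85/32,43/16,11/4,3 } -> 1351/512

1351/512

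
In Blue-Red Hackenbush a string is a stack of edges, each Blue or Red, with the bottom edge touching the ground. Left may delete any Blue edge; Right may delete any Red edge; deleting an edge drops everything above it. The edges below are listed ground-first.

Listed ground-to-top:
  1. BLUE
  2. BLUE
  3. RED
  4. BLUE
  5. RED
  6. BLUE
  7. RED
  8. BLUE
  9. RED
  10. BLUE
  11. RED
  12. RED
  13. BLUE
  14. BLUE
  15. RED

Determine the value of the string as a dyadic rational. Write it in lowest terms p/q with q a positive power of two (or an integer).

13645/8192

Recurse on prefixes of the 15-edge string BLUE BLUE RED BLUE RED BLUE RED BLUE RED BLUE RED RED BLUE BLUE RED:
1 of 15 · B · max L 0 · min R +∞ ⇒ 1
2 of 15 · BB · max L 1 · min R +∞ ⇒ 2
3 of 15 · BBR · max L 1 · min R 2 ⇒ 3/2
4 of 15 · BBRB · max L 3/2 · min R 2 ⇒ 7/4
5 of 15 · BBRBR · max L 3/2 · min R 7/4 ⇒ 13/8
6 of 15 · BBRBRB · max L 13/8 · min R 7/4 ⇒ 27/16
7 of 15 · BBRBRBR · max L 13/8 · min R 27/16 ⇒ 53/32
8 of 15 · BBRBRBRB · max L 53/32 · min R 27/16 ⇒ 107/64
9 of 15 · BBRBRBRBR · max L 53/32 · min R 107/64 ⇒ 213/128
10 of 15 · BBRBRBRBRB · max L 213/128 · min R 107/64 ⇒ 427/256
11 of 15 · BBRBRBRBRBR · max L 213/128 · min R 427/256 ⇒ 853/512
12 of 15 · BBRBRBRBRBRR · max L 213/128 · min R 853/512 ⇒ 1705/1024
13 of 15 · BBRBRBRBRBRRB · max L 1705/1024 · min R 853/512 ⇒ 3411/2048
14 of 15 · BBRBRBRBRBRRBB · max L 3411/2048 · min R 853/512 ⇒ 6823/4096
15 of 15 · BBRBRBRBRBRRBBR · max L 3411/2048 · min R 6823/4096 ⇒ 13645/8192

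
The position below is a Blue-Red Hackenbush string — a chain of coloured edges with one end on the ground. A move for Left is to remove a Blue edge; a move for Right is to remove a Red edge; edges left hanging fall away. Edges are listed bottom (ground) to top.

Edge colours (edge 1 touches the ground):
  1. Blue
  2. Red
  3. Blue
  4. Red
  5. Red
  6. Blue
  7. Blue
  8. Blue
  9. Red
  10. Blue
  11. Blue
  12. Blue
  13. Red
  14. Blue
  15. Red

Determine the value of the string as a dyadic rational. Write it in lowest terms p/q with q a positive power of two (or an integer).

edge 1 of 15 (Blue): { 0 | (no moves) } = 1
edge 2 of 15 (Red): { 0 | 1 } = 1/2
edge 3 of 15 (Blue): { 0 1/2 | 1 } = 3/4
edge 4 of 15 (Red): { 0 1/2 | 3/4 1 } = 5/8
edge 5 of 15 (Red): { 0 1/2 | 5/8 3/4 1 } = 9/16
edge 6 of 15 (Blue): { 0 1/2 9/16 | 5/8 3/4 1 } = 19/32
edge 7 of 15 (Blue): { 0 1/2 9/16 19/32 | 5/8 3/4 1 } = 39/64
edge 8 of 15 (Blue): { 0 1/2 9/16 19/32 39/64 | 5/8 3/4 1 } = 79/128
edge 9 of 15 (Red): { 0 1/2 9/16 19/32 39/64 | 79/128 5/8 3/4 1 } = 157/256
edge 10 of 15 (Blue): { 0 1/2 9/16 19/32 39/64 157/256 | 79/128 5/8 3/4 1 } = 315/512
edge 11 of 15 (Blue): { 0 1/2 9/16 19/32 39/64 157/256 315/512 | 79/128 5/8 3/4 1 } = 631/1024
edge 12 of 15 (Blue): { 0 1/2 9/16 19/32 39/64 157/256 315/512 631/1024 | 79/128 5/8 3/4 1 } = 1263/2048
edge 13 of 15 (Red): { 0 1/2 9/16 19/32 39/64 157/256 315/512 631/1024 | 1263/2048 79/128 5/8 3/4 1 } = 2525/4096
edge 14 of 15 (Blue): { 0 1/2 9/16 19/32 39/64 157/256 315/512 631/1024 2525/4096 | 1263/2048 79/128 5/8 3/4 1 } = 5051/8192
edge 15 of 15 (Red): { 0 1/2 9/16 19/32 39/64 157/256 315/512 631/1024 2525/4096 | 5051/8192 1263/2048 79/128 5/8 3/4 1 } = 10101/16384

10101/16384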